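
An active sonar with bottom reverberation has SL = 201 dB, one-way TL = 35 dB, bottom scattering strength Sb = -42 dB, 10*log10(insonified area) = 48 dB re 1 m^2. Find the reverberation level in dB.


137 dB


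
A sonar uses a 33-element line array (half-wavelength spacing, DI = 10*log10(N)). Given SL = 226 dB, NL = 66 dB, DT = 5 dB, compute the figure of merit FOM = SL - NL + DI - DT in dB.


Step 1: DI = 10*log10(33) = 15.19 dB
Step 2: FOM = SL - NL + DI - DT = 226 - 66 + 15.19 - 5 = 170.19

170.19 dB


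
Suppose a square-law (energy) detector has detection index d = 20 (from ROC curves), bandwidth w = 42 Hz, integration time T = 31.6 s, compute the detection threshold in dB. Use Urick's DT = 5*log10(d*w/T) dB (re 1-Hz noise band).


DT = 5*log10(d*w/T) = 5*log10(20 * 42 / 31.6) = 5*log10(26.58) = 7.12

7.12 dB


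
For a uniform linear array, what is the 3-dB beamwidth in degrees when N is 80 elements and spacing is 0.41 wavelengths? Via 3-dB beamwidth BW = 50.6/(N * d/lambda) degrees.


1.54 deg


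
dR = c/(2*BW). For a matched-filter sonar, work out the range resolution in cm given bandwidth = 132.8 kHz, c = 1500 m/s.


0.56 cm


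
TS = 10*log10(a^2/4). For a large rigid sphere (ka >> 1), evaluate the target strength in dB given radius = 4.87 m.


TS = 10*log10(4.87^2 / 4) = 10*log10(5.929225) = 7.73

7.73 dB


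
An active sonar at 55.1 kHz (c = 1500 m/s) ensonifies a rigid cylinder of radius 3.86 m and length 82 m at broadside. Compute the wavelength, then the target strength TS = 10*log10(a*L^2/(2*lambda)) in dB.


Step 1: lambda = c/f = 1500/55100 = 0.02722 m
Step 2: TS = 10*log10(a*L^2/(2*lambda)) = 10*log10(3.86*82^2/(2*0.02722)) = 56.78

56.78 dB


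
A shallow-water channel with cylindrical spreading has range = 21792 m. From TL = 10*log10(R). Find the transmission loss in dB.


43.38 dB


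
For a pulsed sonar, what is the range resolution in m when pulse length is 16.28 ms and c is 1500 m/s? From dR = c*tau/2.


dR = c*tau/2 = 1500 * 16.28e-3 / 2 = 12.21

12.21 m


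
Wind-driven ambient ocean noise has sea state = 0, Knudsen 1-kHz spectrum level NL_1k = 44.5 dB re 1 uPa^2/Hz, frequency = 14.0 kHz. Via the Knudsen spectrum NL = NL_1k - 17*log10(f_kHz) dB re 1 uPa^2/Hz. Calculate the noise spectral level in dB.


25.02 dB


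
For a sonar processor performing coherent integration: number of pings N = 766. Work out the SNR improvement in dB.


28.84 dB


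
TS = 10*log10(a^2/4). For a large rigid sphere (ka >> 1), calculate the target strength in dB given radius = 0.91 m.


TS = 10*log10(0.91^2 / 4) = 10*log10(0.207025) = -6.84

-6.84 dB


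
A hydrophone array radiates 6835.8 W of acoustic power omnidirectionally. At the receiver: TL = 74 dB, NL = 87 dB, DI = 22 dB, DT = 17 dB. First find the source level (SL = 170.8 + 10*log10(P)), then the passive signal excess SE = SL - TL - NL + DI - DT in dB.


Step 1: SL = 170.8 + 10*log10(6835.8) = 209.15 dB
Step 2: SE = SL - TL - NL + DI - DT = 209.15 - 74 - 87 + 22 - 17 = 53.15

53.15 dB


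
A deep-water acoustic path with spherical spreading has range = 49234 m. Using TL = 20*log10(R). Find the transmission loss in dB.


TL = 20*log10(49234) = 93.85

93.85 dB


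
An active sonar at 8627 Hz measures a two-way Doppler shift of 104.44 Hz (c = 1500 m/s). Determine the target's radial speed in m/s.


From fd = 2*f*v/c, v = c*fd/(2*f) = 1500 * 104.44 / (2*8627) = 9.08

9.08 m/s


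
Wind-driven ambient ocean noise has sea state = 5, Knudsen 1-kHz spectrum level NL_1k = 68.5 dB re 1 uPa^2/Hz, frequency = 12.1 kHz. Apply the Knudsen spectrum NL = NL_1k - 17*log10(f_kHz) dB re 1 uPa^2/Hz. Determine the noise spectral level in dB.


NL = NL_1k - 17*log10(f_kHz) = 68.5 - 17*log10(12.1) = 68.5 - (18.41) = 50.09

50.09 dB


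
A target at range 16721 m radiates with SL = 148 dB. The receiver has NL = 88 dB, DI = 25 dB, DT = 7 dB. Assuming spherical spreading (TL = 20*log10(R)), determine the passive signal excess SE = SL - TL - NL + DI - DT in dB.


-6.47 dB


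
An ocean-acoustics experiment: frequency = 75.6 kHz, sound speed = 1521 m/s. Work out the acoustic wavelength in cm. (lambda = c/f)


2.01 cm


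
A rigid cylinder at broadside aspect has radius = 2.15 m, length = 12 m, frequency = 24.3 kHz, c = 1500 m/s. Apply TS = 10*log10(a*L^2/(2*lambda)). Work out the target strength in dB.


33.99 dB


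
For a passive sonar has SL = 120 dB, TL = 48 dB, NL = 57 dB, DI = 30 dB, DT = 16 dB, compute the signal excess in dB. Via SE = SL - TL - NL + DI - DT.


SE = SL - TL - NL + DI - DT = 120 - 48 - 57 + 30 - 16 = 29

29 dB


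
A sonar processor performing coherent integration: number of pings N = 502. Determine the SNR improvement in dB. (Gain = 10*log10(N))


Gain = 10*log10(502) = 27.01

27.01 dB


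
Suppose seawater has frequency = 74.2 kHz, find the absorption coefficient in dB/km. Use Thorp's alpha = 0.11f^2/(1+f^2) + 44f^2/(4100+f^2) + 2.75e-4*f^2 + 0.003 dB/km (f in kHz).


f^2 = 5505.64
alpha = 0.11*5505.64/(1+5505.64) + 44*5505.64/(4100+5505.64) + 2.75e-4*5505.64 + 0.003 = 26.846

26.846 dB/km


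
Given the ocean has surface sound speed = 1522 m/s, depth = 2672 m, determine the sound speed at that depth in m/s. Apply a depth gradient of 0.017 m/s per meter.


c = 1522 + 0.017 * 2672 = 1567.424

1567.424 m/s


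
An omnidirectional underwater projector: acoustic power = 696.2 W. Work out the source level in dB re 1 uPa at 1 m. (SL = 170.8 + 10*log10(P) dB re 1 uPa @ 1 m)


SL = 170.8 + 10*log10(696.2) = 170.8 + 28.43 = 199.23

199.23 dB


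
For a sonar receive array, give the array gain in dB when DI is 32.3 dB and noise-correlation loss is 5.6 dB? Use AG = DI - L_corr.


26.7 dB


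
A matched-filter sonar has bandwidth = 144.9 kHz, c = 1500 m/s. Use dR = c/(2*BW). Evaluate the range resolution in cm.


dR = c/(2*BW) = 1500 / (2 * 144.9e3) = 0.0052 m = 0.52 cm

0.52 cm


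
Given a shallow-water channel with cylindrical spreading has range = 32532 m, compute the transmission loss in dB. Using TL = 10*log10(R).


TL = 10*log10(32532) = 45.12

45.12 dB


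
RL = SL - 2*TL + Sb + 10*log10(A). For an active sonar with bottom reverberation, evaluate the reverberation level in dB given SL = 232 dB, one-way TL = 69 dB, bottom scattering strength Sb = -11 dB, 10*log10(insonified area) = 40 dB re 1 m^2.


RL = SL - 2*TL + Sb + 10*log10(A) = 232 - 2*69 + (-11) + 40 = 123

123 dB


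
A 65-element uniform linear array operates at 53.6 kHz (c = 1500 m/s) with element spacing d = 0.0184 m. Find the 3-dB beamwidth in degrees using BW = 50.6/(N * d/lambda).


Step 1: lambda = 1500/53600 = 0.02799 m
Step 2: d/lambda = 0.0184/0.02799 = 0.6574
Step 3: BW = 50.6/(N * d/lambda) = 50.6/(65 * 0.6574) = 1.18

1.18 deg


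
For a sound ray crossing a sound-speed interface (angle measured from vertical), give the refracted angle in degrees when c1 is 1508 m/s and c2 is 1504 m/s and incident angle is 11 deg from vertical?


sin(theta2) = (c2/c1)*sin(theta1) = (1504/1508)*sin(11 deg) = 0.1903
theta2 = arcsin(0.1903) = 10.97

10.97 deg


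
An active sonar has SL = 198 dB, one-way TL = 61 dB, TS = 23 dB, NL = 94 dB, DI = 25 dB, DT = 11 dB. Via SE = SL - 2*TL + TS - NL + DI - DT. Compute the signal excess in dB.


19 dB


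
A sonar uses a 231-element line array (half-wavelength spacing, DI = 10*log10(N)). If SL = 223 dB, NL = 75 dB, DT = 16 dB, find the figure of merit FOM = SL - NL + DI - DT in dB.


Step 1: DI = 10*log10(231) = 23.64 dB
Step 2: FOM = SL - NL + DI - DT = 223 - 75 + 23.64 - 16 = 155.64

155.64 dB


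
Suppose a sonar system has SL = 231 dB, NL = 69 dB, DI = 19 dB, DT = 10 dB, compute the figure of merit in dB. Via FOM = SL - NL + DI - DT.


FOM = SL - NL + DI - DT = 231 - 69 + 19 - 10 = 171

171 dB


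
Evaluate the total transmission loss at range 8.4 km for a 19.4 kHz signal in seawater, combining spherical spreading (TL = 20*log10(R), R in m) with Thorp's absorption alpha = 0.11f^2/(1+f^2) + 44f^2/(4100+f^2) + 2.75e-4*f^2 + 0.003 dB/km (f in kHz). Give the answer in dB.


Step 1 (Thorp): alpha = 0.11*376.36/(1+376.36) + 44*376.36/(4100+376.36) + 2.75e-4*376.36 + 0.003 = 3.9156 dB/km
Step 2: TL_spread = 20*log10(8400) = 78.49 dB
Step 3: TL_abs = alpha*R = 3.9156 * 8.4 = 32.89 dB
Step 4: TL_total = 78.49 + 32.89 = 111.38

111.38 dB


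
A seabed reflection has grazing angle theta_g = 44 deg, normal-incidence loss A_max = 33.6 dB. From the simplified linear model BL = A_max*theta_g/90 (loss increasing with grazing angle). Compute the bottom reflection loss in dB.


BL = A_max * theta_g / 90 = 33.6 * 44 / 90 = 16.43

16.43 dB


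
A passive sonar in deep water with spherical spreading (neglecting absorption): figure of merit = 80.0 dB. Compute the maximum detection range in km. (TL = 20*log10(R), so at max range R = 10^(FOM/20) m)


At max range FOM = TL, so 20*log10(R) = 80.0
R = 10^(80.0/20) = 10000.0 m = 10.0 km

10.0 km


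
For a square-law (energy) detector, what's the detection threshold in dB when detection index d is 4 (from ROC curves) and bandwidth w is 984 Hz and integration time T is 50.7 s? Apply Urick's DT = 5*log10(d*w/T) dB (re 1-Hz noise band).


DT = 5*log10(d*w/T) = 5*log10(4 * 984 / 50.7) = 5*log10(77.63) = 9.45

9.45 dB


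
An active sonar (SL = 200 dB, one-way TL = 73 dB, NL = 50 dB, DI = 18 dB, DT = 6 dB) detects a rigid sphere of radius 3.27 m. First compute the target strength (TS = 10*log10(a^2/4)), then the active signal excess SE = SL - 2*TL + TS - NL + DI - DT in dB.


Step 1: TS = 10*log10(3.27^2/4) = 4.27 dB
Step 2: SE = SL - 2*TL + TS - NL + DI - DT = 200 - 2*73 + (4.27) - 50 + 18 - 6 = 20.27

20.27 dB


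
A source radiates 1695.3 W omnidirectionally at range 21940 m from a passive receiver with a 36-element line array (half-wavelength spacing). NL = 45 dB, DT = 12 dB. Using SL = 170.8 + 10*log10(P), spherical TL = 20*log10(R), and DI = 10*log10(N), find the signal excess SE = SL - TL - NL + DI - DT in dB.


Step 1: SL = 170.8 + 10*log10(1695.3) = 203.09 dB
Step 2: TL = 20*log10(21940) = 86.82 dB
Step 3: DI = 10*log10(36) = 15.56 dB
Step 4: SE = SL - TL - NL + DI - DT = 203.09 - 86.82 - 45 + 15.56 - 12 = 74.83

74.83 dB


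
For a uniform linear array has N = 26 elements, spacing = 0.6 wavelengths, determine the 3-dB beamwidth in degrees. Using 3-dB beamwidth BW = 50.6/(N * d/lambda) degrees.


3.24 deg


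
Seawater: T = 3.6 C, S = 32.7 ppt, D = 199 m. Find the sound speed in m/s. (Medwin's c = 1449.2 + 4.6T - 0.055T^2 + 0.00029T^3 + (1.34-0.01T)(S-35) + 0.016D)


1465.25 m/s


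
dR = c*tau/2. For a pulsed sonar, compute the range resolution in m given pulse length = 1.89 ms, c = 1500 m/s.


1.4175 m


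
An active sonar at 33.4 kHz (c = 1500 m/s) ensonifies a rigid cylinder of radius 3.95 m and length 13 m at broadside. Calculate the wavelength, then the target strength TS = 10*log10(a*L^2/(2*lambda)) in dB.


Step 1: lambda = c/f = 1500/33400 = 0.04491 m
Step 2: TS = 10*log10(a*L^2/(2*lambda)) = 10*log10(3.95*13^2/(2*0.04491)) = 38.71

38.71 dB


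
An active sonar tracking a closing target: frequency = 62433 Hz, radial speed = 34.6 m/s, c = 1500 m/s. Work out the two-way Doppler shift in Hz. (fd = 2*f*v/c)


2880.24 Hz


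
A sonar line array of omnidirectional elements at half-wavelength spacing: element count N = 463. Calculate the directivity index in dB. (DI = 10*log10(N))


DI = 10*log10(463) = 26.66

26.66 dB


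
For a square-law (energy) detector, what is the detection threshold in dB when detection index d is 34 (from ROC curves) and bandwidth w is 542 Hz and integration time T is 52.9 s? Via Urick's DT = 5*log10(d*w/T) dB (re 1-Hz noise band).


DT = 5*log10(d*w/T) = 5*log10(34 * 542 / 52.9) = 5*log10(348.36) = 12.71

12.71 dB


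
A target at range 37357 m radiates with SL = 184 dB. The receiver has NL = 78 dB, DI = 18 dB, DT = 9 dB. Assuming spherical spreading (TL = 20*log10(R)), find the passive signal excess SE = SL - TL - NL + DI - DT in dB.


Step 1: TL = 20*log10(37357) = 91.45 dB
Step 2: SE = 184 - 91.45 - 78 + 18 - 9 = 23.55

23.55 dB


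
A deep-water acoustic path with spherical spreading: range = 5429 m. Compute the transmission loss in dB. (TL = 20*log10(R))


TL = 20*log10(5429) = 74.69

74.69 dB


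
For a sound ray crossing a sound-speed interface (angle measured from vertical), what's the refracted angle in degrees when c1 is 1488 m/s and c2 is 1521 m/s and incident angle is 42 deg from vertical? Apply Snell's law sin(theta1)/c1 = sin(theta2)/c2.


43.15 deg


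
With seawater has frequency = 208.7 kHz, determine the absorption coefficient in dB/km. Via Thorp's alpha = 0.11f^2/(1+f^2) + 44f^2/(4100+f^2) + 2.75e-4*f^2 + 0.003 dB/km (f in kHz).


52.305 dB/km


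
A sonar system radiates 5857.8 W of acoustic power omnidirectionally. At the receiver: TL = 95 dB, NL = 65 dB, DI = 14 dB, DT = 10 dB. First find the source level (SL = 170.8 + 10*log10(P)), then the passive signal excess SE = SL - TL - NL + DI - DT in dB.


Step 1: SL = 170.8 + 10*log10(5857.8) = 208.48 dB
Step 2: SE = SL - TL - NL + DI - DT = 208.48 - 95 - 65 + 14 - 10 = 52.48

52.48 dB


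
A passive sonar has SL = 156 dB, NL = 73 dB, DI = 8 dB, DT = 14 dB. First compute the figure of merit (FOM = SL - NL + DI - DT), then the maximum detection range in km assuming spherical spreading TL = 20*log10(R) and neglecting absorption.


Step 1: FOM = SL - NL + DI - DT = 156 - 73 + 8 - 14 = 77 dB
Step 2: at max range FOM = TL = 20*log10(R), so R = 10^(77/20) = 7079.46 m = 7.08 km

7.08 km


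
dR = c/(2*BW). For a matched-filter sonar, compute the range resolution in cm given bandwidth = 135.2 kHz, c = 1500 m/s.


0.55 cm


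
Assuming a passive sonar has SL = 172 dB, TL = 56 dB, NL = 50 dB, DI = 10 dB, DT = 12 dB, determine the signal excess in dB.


SE = SL - TL - NL + DI - DT = 172 - 56 - 50 + 10 - 12 = 64

64 dB


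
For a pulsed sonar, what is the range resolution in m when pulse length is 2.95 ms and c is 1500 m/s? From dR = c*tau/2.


dR = c*tau/2 = 1500 * 2.95e-3 / 2 = 2.2125

2.2125 m


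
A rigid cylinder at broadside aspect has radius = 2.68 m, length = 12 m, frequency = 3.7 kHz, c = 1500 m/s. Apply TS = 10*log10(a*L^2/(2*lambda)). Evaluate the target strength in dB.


lambda = 1500/3700 = 0.40541 m
TS = 10*log10(2.68*12^2/(2*0.40541)) = 26.78

26.78 dB


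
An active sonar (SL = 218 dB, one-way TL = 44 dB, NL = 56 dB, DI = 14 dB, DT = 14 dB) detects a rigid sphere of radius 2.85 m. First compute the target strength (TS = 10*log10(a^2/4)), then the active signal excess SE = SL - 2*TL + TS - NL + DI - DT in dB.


Step 1: TS = 10*log10(2.85^2/4) = 3.08 dB
Step 2: SE = SL - 2*TL + TS - NL + DI - DT = 218 - 2*44 + (3.08) - 56 + 14 - 14 = 77.08

77.08 dB


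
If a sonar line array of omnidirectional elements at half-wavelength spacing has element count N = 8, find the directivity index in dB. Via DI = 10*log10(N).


DI = 10*log10(8) = 9.03

9.03 dB


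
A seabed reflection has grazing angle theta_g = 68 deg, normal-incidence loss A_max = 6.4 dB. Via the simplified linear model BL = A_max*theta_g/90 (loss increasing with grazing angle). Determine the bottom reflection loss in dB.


4.84 dB


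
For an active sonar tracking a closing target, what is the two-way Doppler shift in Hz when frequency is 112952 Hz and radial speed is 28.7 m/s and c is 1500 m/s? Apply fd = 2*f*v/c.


fd = 2*f*v/c = 2 * 112952 * 28.7 / 1500 = 4322.3

4322.3 Hz


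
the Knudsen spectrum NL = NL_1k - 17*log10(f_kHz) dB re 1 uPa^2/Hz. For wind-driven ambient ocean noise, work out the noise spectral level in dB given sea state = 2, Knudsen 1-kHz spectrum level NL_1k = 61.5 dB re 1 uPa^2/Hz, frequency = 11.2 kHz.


NL = NL_1k - 17*log10(f_kHz) = 61.5 - 17*log10(11.2) = 61.5 - (17.84) = 43.66

43.66 dB


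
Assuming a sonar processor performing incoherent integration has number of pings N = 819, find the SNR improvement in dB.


Gain = 5*log10(819) = 14.57

14.57 dB


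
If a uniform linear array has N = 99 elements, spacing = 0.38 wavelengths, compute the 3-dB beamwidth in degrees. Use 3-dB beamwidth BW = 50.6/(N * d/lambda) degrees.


BW = 50.6 / (99 * 0.38) = 50.6 / 37.62 = 1.35

1.35 deg


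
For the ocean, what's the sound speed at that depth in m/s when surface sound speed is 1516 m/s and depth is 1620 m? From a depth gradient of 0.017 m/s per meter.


c = 1516 + 0.017 * 1620 = 1543.54

1543.54 m/s


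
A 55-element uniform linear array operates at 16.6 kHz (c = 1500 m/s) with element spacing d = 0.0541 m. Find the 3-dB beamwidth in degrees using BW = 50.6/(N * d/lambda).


Step 1: lambda = 1500/16600 = 0.09036 m
Step 2: d/lambda = 0.0541/0.09036 = 0.5987
Step 3: BW = 50.6/(N * d/lambda) = 50.6/(55 * 0.5987) = 1.54

1.54 deg


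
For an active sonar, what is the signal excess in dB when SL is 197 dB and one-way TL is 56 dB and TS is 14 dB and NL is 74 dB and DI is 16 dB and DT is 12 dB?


29 dB


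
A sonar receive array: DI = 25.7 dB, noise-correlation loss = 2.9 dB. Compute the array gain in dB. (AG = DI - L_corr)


AG = DI - L_corr = 25.7 - 2.9 = 22.8

22.8 dB


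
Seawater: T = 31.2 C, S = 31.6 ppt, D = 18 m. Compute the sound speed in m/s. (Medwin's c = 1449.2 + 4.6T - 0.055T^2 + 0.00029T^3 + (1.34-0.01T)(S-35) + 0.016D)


1544.78 m/s


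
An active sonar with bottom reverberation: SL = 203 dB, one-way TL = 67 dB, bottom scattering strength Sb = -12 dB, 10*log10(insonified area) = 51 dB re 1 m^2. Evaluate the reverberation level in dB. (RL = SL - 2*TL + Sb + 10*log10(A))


108 dB


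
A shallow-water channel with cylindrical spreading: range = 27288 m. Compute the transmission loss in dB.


TL = 10*log10(27288) = 44.36

44.36 dB


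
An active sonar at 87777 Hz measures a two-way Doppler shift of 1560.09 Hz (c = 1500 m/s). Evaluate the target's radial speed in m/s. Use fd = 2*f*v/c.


13.33 m/s


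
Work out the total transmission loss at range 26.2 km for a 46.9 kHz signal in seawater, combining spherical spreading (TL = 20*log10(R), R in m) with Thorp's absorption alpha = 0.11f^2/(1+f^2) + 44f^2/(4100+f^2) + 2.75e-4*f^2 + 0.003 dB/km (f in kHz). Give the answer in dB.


Step 1 (Thorp): alpha = 0.11*2199.61/(1+2199.61) + 44*2199.61/(4100+2199.61) + 2.75e-4*2199.61 + 0.003 = 16.0811 dB/km
Step 2: TL_spread = 20*log10(26200) = 88.37 dB
Step 3: TL_abs = alpha*R = 16.0811 * 26.2 = 421.32 dB
Step 4: TL_total = 88.37 + 421.32 = 509.69

509.69 dB


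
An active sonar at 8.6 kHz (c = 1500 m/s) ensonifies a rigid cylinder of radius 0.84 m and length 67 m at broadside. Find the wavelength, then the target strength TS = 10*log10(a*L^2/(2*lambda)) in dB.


Step 1: lambda = c/f = 1500/8600 = 0.17442 m
Step 2: TS = 10*log10(a*L^2/(2*lambda)) = 10*log10(0.84*67^2/(2*0.17442)) = 40.34

40.34 dB


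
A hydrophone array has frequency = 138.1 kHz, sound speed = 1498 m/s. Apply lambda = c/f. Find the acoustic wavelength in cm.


lambda = c/f = 1498 / 138100 = 0.0108 m = 1.08 cm

1.08 cm


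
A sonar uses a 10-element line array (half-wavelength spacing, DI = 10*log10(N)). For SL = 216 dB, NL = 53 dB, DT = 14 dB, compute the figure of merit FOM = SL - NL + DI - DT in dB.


159.0 dB


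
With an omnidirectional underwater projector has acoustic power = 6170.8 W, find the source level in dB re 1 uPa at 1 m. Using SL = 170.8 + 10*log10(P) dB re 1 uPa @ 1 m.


SL = 170.8 + 10*log10(6170.8) = 170.8 + 37.9 = 208.7

208.7 dB


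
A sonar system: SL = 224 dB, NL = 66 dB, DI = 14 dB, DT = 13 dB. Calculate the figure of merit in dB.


FOM = SL - NL + DI - DT = 224 - 66 + 14 - 13 = 159

159 dB


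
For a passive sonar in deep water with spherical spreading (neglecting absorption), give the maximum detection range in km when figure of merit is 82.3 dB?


13.03 km


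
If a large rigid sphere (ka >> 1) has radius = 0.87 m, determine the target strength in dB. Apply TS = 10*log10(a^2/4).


TS = 10*log10(0.87^2 / 4) = 10*log10(0.189225) = -7.23

-7.23 dB


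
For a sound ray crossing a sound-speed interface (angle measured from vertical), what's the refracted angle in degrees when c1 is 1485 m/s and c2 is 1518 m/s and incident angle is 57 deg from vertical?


sin(theta2) = (c2/c1)*sin(theta1) = (1518/1485)*sin(57 deg) = 0.85731
theta2 = arcsin(0.85731) = 59.02

59.02 deg


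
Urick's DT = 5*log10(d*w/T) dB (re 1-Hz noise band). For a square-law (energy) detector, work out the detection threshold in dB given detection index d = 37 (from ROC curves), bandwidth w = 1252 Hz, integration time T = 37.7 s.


DT = 5*log10(d*w/T) = 5*log10(37 * 1252 / 37.7) = 5*log10(1228.75) = 15.45

15.45 dB


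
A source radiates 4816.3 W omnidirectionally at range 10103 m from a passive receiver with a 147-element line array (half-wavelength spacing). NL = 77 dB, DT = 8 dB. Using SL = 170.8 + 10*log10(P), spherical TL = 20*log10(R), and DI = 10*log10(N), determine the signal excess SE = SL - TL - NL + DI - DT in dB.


Step 1: SL = 170.8 + 10*log10(4816.3) = 207.63 dB
Step 2: TL = 20*log10(10103) = 80.09 dB
Step 3: DI = 10*log10(147) = 21.67 dB
Step 4: SE = SL - TL - NL + DI - DT = 207.63 - 80.09 - 77 + 21.67 - 8 = 64.21

64.21 dB


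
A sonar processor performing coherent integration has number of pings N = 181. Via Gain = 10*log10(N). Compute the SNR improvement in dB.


22.58 dB


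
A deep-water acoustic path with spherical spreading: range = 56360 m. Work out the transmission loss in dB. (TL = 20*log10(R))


95.02 dB


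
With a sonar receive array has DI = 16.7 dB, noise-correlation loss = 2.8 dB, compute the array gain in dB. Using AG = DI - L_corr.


13.9 dB


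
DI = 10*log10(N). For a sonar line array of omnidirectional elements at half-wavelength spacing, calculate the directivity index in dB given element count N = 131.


DI = 10*log10(131) = 21.17

21.17 dB


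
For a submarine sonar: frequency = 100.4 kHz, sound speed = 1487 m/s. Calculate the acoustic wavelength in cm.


1.48 cm


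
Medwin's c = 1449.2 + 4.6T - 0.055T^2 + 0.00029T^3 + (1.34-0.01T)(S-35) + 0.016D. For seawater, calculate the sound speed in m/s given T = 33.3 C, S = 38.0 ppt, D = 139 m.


1557.34 m/s


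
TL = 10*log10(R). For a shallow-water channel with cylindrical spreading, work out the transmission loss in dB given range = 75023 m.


TL = 10*log10(75023) = 48.75

48.75 dB


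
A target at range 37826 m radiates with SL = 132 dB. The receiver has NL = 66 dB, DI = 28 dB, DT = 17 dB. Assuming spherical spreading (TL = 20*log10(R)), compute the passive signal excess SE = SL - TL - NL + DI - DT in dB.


Step 1: TL = 20*log10(37826) = 91.56 dB
Step 2: SE = 132 - 91.56 - 66 + 28 - 17 = -14.56

-14.56 dB


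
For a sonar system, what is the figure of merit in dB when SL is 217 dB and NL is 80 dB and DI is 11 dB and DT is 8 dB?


FOM = SL - NL + DI - DT = 217 - 80 + 11 - 8 = 140

140 dB


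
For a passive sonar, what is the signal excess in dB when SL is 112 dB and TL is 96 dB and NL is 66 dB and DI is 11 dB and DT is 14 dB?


-53 dB


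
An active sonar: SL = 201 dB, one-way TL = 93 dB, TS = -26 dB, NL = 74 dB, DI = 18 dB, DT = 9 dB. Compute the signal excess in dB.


SE = SL - 2*TL + TS - NL + DI - DT = 201 - 2*93 + (-26) - 74 + 18 - 9 = -76

-76 dB


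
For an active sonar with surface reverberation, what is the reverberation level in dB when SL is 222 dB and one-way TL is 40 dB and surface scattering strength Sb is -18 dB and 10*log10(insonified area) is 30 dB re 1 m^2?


RL = SL - 2*TL + Sb + 10*log10(A) = 222 - 2*40 + (-18) + 30 = 154

154 dB


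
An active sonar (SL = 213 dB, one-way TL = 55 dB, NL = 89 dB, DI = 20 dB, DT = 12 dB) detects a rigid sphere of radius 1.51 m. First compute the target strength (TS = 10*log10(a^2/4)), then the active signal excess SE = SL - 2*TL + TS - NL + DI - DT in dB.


Step 1: TS = 10*log10(1.51^2/4) = -2.44 dB
Step 2: SE = SL - 2*TL + TS - NL + DI - DT = 213 - 2*55 + (-2.44) - 89 + 20 - 12 = 19.56

19.56 dB


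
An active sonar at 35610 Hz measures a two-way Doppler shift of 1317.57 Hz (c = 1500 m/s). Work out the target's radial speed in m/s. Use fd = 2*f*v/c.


From fd = 2*f*v/c, v = c*fd/(2*f) = 1500 * 1317.57 / (2*35610) = 27.75

27.75 m/s


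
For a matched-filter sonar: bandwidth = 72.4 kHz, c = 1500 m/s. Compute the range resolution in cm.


dR = c/(2*BW) = 1500 / (2 * 72.4e3) = 0.0104 m = 1.04 cm

1.04 cm


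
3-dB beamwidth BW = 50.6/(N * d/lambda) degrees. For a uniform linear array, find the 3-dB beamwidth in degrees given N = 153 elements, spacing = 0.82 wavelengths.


0.4 deg


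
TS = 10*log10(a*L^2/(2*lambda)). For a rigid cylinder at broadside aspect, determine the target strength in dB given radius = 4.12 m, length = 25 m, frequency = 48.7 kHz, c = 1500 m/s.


lambda = 1500/48700 = 0.0308 m
TS = 10*log10(4.12*25^2/(2*0.0308)) = 46.21

46.21 dB


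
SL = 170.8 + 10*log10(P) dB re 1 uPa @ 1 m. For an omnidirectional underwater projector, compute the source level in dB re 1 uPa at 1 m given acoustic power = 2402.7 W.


SL = 170.8 + 10*log10(2402.7) = 170.8 + 33.81 = 204.61

204.61 dB


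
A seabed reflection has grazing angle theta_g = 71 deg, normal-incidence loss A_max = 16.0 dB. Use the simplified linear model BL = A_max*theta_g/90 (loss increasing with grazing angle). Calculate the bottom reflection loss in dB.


BL = A_max * theta_g / 90 = 16.0 * 71 / 90 = 12.62

12.62 dB


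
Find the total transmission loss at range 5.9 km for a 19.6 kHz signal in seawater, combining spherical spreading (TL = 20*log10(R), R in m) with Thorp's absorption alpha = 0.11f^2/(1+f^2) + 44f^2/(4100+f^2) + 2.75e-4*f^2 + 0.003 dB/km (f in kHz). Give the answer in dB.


98.95 dB


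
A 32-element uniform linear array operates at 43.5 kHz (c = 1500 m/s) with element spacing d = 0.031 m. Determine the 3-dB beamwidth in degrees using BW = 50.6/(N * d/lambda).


Step 1: lambda = 1500/43500 = 0.03448 m
Step 2: d/lambda = 0.031/0.03448 = 0.8991
Step 3: BW = 50.6/(N * d/lambda) = 50.6/(32 * 0.8991) = 1.76

1.76 deg


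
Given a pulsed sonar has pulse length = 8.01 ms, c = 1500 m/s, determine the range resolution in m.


6.0075 m


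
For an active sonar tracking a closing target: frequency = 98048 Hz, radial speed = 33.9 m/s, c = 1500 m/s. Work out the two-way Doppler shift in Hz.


fd = 2*f*v/c = 2 * 98048 * 33.9 / 1500 = 4431.77

4431.77 Hz


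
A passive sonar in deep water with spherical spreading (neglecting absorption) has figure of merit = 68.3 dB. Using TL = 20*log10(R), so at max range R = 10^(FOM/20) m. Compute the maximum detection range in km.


At max range FOM = TL, so 20*log10(R) = 68.3
R = 10^(68.3/20) = 2600.16 m = 2.6 km

2.6 km


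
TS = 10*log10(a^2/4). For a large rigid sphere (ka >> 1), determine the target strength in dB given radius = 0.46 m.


-12.77 dB


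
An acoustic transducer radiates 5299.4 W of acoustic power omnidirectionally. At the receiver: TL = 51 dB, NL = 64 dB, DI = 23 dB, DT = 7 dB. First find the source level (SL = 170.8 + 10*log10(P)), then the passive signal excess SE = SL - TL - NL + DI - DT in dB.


Step 1: SL = 170.8 + 10*log10(5299.4) = 208.04 dB
Step 2: SE = SL - TL - NL + DI - DT = 208.04 - 51 - 64 + 23 - 7 = 109.04

109.04 dB


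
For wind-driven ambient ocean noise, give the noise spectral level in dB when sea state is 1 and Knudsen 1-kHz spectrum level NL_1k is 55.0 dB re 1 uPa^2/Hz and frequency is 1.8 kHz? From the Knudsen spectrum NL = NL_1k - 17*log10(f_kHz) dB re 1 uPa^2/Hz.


NL = NL_1k - 17*log10(f_kHz) = 55.0 - 17*log10(1.8) = 55.0 - (4.34) = 50.66

50.66 dB


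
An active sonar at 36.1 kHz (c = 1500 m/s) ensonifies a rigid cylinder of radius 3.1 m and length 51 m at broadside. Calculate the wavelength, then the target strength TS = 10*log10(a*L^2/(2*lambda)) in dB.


Step 1: lambda = c/f = 1500/36100 = 0.04155 m
Step 2: TS = 10*log10(a*L^2/(2*lambda)) = 10*log10(3.1*51^2/(2*0.04155)) = 49.87

49.87 dB


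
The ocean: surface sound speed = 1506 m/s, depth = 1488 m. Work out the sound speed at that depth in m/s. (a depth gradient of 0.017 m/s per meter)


c = 1506 + 0.017 * 1488 = 1531.296

1531.296 m/s


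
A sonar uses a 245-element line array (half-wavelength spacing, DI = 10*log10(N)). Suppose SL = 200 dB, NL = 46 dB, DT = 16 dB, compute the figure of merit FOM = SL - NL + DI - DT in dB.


Step 1: DI = 10*log10(245) = 23.89 dB
Step 2: FOM = SL - NL + DI - DT = 200 - 46 + 23.89 - 16 = 161.89

161.89 dB


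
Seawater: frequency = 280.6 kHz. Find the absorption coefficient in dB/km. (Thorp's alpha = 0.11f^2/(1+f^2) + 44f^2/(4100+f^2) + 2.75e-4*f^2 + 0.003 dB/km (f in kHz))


f^2 = 78736.36
alpha = 0.11*78736.36/(1+78736.36) + 44*78736.36/(4100+78736.36) + 2.75e-4*78736.36 + 0.003 = 63.588

63.588 dB/km


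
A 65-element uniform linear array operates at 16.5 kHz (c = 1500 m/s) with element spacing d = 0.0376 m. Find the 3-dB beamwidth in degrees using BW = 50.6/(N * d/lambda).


Step 1: lambda = 1500/16500 = 0.09091 m
Step 2: d/lambda = 0.0376/0.09091 = 0.4136
Step 3: BW = 50.6/(N * d/lambda) = 50.6/(65 * 0.4136) = 1.88

1.88 deg


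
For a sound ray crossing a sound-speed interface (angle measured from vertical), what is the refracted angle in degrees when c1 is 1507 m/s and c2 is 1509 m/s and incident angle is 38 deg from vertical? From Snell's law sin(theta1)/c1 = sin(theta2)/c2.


sin(theta2) = (c2/c1)*sin(theta1) = (1509/1507)*sin(38 deg) = 0.61648
theta2 = arcsin(0.61648) = 38.06

38.06 deg


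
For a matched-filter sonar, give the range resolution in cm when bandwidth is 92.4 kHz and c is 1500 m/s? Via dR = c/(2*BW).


dR = c/(2*BW) = 1500 / (2 * 92.4e3) = 0.0081 m = 0.81 cm

0.81 cm


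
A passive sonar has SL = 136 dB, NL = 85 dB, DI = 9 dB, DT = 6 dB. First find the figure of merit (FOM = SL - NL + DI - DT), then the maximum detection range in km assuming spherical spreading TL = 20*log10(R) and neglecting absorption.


Step 1: FOM = SL - NL + DI - DT = 136 - 85 + 9 - 6 = 54 dB
Step 2: at max range FOM = TL = 20*log10(R), so R = 10^(54/20) = 501.19 m = 0.5 km

0.5 km


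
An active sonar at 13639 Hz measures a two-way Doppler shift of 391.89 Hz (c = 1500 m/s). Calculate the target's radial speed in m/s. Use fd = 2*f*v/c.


21.55 m/s


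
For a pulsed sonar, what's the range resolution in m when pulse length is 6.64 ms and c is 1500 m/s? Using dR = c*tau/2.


dR = c*tau/2 = 1500 * 6.64e-3 / 2 = 4.98

4.98 m


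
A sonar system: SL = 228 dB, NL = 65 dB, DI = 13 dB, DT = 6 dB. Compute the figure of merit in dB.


170 dB


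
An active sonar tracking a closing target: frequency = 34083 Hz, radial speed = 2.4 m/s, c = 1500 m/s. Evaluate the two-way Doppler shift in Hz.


109.07 Hz


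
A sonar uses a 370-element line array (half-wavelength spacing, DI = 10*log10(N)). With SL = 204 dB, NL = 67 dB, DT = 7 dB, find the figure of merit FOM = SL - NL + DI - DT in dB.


Step 1: DI = 10*log10(370) = 25.68 dB
Step 2: FOM = SL - NL + DI - DT = 204 - 67 + 25.68 - 7 = 155.68

155.68 dB


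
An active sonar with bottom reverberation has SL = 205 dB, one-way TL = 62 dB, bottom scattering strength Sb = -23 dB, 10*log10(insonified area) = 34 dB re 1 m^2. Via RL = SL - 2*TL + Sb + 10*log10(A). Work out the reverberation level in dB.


RL = SL - 2*TL + Sb + 10*log10(A) = 205 - 2*62 + (-23) + 34 = 92

92 dB


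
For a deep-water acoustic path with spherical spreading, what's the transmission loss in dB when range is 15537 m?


TL = 20*log10(15537) = 83.83

83.83 dB


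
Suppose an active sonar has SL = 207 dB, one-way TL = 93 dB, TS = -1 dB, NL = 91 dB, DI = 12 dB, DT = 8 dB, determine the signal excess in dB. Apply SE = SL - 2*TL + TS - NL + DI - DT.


SE = SL - 2*TL + TS - NL + DI - DT = 207 - 2*93 + (-1) - 91 + 12 - 8 = -67

-67 dB


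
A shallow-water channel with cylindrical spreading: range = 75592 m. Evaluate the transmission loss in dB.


TL = 10*log10(75592) = 48.78

48.78 dB


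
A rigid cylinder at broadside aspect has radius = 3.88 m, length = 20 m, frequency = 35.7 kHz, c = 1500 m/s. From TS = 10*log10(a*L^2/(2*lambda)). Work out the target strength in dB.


42.66 dB


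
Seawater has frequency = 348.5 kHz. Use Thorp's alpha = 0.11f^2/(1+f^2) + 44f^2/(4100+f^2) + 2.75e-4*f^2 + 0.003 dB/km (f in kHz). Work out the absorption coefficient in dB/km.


f^2 = 121452.25
alpha = 0.11*121452.25/(1+121452.25) + 44*121452.25/(4100+121452.25) + 2.75e-4*121452.25 + 0.003 = 76.076

76.076 dB/km


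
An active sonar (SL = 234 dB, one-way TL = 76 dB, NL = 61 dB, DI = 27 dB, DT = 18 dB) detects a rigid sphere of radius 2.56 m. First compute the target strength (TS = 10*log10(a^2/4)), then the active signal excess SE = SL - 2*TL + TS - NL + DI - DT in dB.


Step 1: TS = 10*log10(2.56^2/4) = 2.14 dB
Step 2: SE = SL - 2*TL + TS - NL + DI - DT = 234 - 2*76 + (2.14) - 61 + 27 - 18 = 32.14

32.14 dB


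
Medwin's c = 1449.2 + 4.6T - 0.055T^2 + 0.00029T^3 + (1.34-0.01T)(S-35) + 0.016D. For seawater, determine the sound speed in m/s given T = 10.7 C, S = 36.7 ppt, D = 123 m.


1496.54 m/s


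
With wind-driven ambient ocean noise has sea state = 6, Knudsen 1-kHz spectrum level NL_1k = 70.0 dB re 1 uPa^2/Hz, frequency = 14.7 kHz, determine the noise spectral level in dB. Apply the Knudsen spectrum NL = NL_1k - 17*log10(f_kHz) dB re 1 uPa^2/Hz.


50.16 dB


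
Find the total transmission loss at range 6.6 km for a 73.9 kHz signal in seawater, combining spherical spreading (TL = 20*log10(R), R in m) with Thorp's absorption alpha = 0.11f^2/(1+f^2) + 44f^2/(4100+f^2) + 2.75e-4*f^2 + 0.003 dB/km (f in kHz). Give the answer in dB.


Step 1 (Thorp): alpha = 0.11*5461.21/(1+5461.21) + 44*5461.21/(4100+5461.21) + 2.75e-4*5461.21 + 0.003 = 26.7469 dB/km
Step 2: TL_spread = 20*log10(6600) = 76.39 dB
Step 3: TL_abs = alpha*R = 26.7469 * 6.6 = 176.53 dB
Step 4: TL_total = 76.39 + 176.53 = 252.92

252.92 dB


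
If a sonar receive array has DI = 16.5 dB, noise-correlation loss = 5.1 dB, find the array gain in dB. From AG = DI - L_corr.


11.4 dB


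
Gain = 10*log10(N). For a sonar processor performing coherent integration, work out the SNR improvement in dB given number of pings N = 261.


Gain = 10*log10(261) = 24.17

24.17 dB


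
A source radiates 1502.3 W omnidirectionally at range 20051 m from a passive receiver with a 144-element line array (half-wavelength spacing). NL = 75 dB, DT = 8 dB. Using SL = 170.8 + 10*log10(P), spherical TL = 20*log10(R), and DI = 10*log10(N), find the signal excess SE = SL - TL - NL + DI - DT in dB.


Step 1: SL = 170.8 + 10*log10(1502.3) = 202.57 dB
Step 2: TL = 20*log10(20051) = 86.04 dB
Step 3: DI = 10*log10(144) = 21.58 dB
Step 4: SE = SL - TL - NL + DI - DT = 202.57 - 86.04 - 75 + 21.58 - 8 = 55.11

55.11 dB


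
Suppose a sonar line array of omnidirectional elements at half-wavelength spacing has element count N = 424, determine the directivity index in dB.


DI = 10*log10(424) = 26.27

26.27 dB


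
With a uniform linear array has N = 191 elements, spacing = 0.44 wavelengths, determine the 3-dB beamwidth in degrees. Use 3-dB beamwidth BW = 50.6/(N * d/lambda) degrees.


BW = 50.6 / (191 * 0.44) = 50.6 / 84.04 = 0.6

0.6 deg


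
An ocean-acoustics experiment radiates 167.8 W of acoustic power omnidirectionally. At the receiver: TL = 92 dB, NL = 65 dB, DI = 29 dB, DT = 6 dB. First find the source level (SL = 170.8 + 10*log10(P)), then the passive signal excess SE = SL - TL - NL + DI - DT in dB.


Step 1: SL = 170.8 + 10*log10(167.8) = 193.05 dB
Step 2: SE = SL - TL - NL + DI - DT = 193.05 - 92 - 65 + 29 - 6 = 59.05

59.05 dB


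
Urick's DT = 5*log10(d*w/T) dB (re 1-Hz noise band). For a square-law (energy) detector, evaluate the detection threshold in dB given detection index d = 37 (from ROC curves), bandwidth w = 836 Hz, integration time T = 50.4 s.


DT = 5*log10(d*w/T) = 5*log10(37 * 836 / 50.4) = 5*log10(613.73) = 13.94

13.94 dB


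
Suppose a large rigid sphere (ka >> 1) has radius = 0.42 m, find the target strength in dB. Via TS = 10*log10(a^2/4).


TS = 10*log10(0.42^2 / 4) = 10*log10(0.0441) = -13.56

-13.56 dB


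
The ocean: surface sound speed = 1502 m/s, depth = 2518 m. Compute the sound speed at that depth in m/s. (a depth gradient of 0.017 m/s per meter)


c = 1502 + 0.017 * 2518 = 1544.806

1544.806 m/s


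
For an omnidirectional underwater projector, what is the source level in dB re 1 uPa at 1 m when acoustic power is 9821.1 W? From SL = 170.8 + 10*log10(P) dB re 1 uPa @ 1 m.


SL = 170.8 + 10*log10(9821.1) = 170.8 + 39.92 = 210.72

210.72 dB


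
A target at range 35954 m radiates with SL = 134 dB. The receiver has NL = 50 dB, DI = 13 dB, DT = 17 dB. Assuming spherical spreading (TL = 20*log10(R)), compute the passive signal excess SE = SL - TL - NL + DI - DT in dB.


Step 1: TL = 20*log10(35954) = 91.11 dB
Step 2: SE = 134 - 91.11 - 50 + 13 - 17 = -11.11

-11.11 dB


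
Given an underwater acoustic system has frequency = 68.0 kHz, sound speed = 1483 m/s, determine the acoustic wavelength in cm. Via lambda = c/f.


2.18 cm


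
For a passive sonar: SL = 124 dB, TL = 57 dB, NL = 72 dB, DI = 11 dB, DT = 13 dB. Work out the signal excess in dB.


SE = SL - TL - NL + DI - DT = 124 - 57 - 72 + 11 - 13 = -7

-7 dB


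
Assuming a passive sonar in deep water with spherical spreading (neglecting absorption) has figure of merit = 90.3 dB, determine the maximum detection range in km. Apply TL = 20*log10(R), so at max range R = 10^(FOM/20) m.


32.73 km


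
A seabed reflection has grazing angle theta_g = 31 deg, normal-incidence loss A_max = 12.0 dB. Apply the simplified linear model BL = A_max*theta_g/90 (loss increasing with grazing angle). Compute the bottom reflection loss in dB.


BL = A_max * theta_g / 90 = 12.0 * 31 / 90 = 4.13

4.13 dB


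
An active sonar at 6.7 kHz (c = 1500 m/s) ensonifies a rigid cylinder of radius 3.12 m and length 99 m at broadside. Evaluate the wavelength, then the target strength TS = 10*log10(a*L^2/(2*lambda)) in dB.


Step 1: lambda = c/f = 1500/6700 = 0.22388 m
Step 2: TS = 10*log10(a*L^2/(2*lambda)) = 10*log10(3.12*99^2/(2*0.22388)) = 48.34

48.34 dB


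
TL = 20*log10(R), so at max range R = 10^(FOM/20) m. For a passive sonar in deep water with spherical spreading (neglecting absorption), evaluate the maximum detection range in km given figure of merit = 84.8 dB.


At max range FOM = TL, so 20*log10(R) = 84.8
R = 10^(84.8/20) = 17378.01 m = 17.38 km

17.38 km


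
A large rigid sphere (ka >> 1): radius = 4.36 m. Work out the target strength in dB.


TS = 10*log10(4.36^2 / 4) = 10*log10(4.7524) = 6.77

6.77 dB


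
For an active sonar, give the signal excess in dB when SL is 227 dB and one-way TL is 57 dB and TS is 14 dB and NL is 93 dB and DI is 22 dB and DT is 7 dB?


49 dB


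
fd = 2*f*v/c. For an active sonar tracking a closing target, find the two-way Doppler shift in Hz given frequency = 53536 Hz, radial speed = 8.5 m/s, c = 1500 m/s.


fd = 2*f*v/c = 2 * 53536 * 8.5 / 1500 = 606.74

606.74 Hz


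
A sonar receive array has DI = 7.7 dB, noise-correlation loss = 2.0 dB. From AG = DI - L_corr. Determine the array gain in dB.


AG = DI - L_corr = 7.7 - 2.0 = 5.7

5.7 dB


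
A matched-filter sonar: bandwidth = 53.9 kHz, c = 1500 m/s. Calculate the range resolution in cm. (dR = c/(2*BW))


dR = c/(2*BW) = 1500 / (2 * 53.9e3) = 0.0139 m = 1.39 cm

1.39 cm


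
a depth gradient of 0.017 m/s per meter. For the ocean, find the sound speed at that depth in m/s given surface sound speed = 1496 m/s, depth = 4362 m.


c = 1496 + 0.017 * 4362 = 1570.154

1570.154 m/s
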